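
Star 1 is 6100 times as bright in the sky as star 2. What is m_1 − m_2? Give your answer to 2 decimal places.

Pogson: Δm = −2.5 log₁₀(ratio) = −2.5 log₁₀(6100) = −2.5 × 3.7853 = -9.463
Star 1 is brighter, so it has the smaller magnitude: the difference is negative.

m_1 − m_2 ≈ -9.46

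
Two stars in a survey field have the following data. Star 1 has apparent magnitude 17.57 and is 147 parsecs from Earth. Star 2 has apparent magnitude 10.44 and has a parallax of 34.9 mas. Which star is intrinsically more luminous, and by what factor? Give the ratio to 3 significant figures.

Star 1: M = m − 5 log₁₀ d + 5 = 17.57 − 5·2.1673 + 5 = 11.733
Star 2: p = 34.9 mas = 0.0349″ → d = 1/p = 28.65 pc
Star 2: M = m − 5 log₁₀ d + 5 = 10.44 − 5·1.4572 + 5 = 8.154
ΔM = M_1 − M_2 = 11.733 − (8.154) = 3.579; smaller M is more luminous → Star 2.
L ratio = 10^(0.4 |ΔM|) = 10^1.432 = 27.02

Star 2 is more luminous, by a factor of 27.0.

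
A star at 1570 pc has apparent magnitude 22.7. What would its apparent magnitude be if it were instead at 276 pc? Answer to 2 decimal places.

m ≈ 18.93

Flux ∝ 1/d², so Δm = 5 log₁₀(d₂/d₁) = 5 log₁₀(276/1570) = -3.775
m₂ = m₁ + Δm = 22.7 + (-3.775) = 18.925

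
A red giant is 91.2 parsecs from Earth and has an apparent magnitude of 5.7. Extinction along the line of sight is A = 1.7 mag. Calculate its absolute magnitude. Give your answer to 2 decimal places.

M ≈ -0.80

5 log₁₀(d/10 pc) = 5 log₁₀(91.20) − 5 = 4.800
M = m − 5 log₁₀(d/10) − A = 5.7 − 4.800 − 1.7 = -0.800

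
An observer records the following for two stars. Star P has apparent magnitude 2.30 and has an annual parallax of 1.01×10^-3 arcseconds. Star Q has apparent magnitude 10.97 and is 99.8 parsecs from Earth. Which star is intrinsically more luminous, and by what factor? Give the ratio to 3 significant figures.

Star P is more luminous, by a factor of 289000.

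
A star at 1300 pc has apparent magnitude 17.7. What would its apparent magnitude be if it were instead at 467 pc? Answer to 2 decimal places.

m ≈ 15.48

Flux ∝ 1/d², so Δm = 5 log₁₀(d₂/d₁) = 5 log₁₀(467/1300) = -2.223
m₂ = m₁ + Δm = 17.7 + (-2.223) = 15.477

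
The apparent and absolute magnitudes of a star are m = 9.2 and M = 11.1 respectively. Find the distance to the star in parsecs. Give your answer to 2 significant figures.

Distance modulus: m − M = 9.2 − (11.1) = -1.900
m − M = 5 log₁₀ d − 5
log₁₀ d = (m − M)/5 + 1 = 0.6200
d = 10^0.6200 = 4.169 pc

d ≈ 4.2 pc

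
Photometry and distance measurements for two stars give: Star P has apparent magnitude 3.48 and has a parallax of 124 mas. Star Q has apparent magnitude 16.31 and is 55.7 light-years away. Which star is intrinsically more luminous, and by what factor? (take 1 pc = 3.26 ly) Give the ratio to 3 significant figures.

Star P is more luminous, by a factor of 30200.

Star P: p = 124 mas = 0.124″ → d = 1/p = 8.065 pc
Star P: M = m − 5 log₁₀ d + 5 = 3.48 − 5·0.9066 + 5 = 3.947
Star Q: d = 55.7 ly / 3.26 = 17.09 pc
Star Q: M = m − 5 log₁₀ d + 5 = 16.31 − 5·1.2326 + 5 = 15.147
ΔM = M_P − M_Q = 3.947 − (15.147) = -11.200; smaller M is more luminous → Star P.
L ratio = 10^(0.4 |ΔM|) = 10^4.480 = 30190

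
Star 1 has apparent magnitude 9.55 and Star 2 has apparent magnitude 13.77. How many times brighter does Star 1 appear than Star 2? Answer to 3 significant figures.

Δm = 9.55 − (13.77) = -4.22
Flux ratio = 10^(−0.4 Δm) = 10^(−0.4 × -4.22) = 10^1.688 = 48.75

48.8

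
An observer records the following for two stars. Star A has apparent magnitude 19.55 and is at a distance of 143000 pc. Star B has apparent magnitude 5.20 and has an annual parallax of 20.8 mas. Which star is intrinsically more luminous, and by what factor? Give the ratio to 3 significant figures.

Star A is more luminous, by a factor of 16.1.

Star A: M = m − 5 log₁₀ d + 5 = 19.55 − 5·5.1553 + 5 = -1.227
Star B: p = 20.8 mas = 0.0208″ → d = 1/p = 48.08 pc
Star B: M = m − 5 log₁₀ d + 5 = 5.20 − 5·1.6819 + 5 = 1.790
ΔM = M_A − M_B = -1.227 − (1.790) = -3.017; smaller M is more luminous → Star A.
L ratio = 10^(0.4 |ΔM|) = 10^1.207 = 16.10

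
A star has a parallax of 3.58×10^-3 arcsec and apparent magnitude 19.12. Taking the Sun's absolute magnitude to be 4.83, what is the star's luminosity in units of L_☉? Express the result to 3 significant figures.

d = 1/p = 1/3.58×10^-3″ = 279.3 pc
M = m − 5 log₁₀ d + 5 = 19.12 − 5·2.4461 + 5 = 11.889
M − M_☉ = 11.889 − 4.83 = 7.059
L/L_☉ = 10^(−0.4 × 7.059) = 1.500×10^-3

L/L_☉ ≈ 1.50×10^-3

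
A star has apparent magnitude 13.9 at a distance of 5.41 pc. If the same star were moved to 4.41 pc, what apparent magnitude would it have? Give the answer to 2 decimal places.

Flux ∝ 1/d², so Δm = 5 log₁₀(d₂/d₁) = 5 log₁₀(4.41/5.41) = -0.444
m₂ = m₁ + Δm = 13.9 + (-0.444) = 13.456

m ≈ 13.46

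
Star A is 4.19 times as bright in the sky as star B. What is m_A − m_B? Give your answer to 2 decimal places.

m_A − m_B ≈ -1.56

Pogson: Δm = −2.5 log₁₀(ratio) = −2.5 log₁₀(4.19) = −2.5 × 0.6222 = -1.556
Star A is brighter, so it has the smaller magnitude: the difference is negative.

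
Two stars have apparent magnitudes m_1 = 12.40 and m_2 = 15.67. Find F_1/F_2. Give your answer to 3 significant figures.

F_1/F_2 ≈ 20.3

Magnitude difference = -3.27
Flux ratio = 10^(−0.4 Δm) = 10^(−0.4 × -3.27) = 10^1.308 = 20.32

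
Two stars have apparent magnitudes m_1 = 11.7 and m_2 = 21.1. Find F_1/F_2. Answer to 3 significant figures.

Δm = 11.7 − (21.1) = -9.4
Flux ratio = 10^(−0.4 Δm) = 10^(−0.4 × -9.4) = 10^3.760 = 5754

F_1/F_2 ≈ 5750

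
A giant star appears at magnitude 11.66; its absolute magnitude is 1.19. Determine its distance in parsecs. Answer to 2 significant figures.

d ≈ 1200 pc

Distance modulus: m − M = 11.66 − (1.19) = 10.470
m − M = 5 log₁₀ d − 5
log₁₀ d = (m − M)/5 + 1 = 3.0940
d = 10^3.0940 = 1242 pc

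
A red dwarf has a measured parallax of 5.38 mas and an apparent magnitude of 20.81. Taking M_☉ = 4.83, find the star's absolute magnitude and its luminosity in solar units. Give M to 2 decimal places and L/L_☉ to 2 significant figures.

d = 1/p = 1000/5.38 mas = 185.9 pc
M = m − 5 log₁₀ d + 5 = 20.81 − 5·2.2692 + 5 = 14.464
M − M_☉ = 14.464 − 4.83 = 9.634
L/L_☉ = 10^(−0.4 × 9.634) = 1.401×10^-4

M ≈ 14.46; L/L_☉ ≈ 1.4×10^-4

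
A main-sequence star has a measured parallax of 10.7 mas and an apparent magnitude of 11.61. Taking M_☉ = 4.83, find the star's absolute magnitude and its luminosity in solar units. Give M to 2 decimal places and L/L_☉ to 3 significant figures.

d = 1/p = 1000/10.7 mas = 93.46 pc
M = m − 5 log₁₀ d + 5 = 11.61 − 5·1.9706 + 5 = 6.757
M − M_☉ = 6.757 − 4.83 = 1.927
L/L_☉ = 10^(−0.4 × 1.927) = 0.1695

M ≈ 6.76; L/L_☉ ≈ 0.170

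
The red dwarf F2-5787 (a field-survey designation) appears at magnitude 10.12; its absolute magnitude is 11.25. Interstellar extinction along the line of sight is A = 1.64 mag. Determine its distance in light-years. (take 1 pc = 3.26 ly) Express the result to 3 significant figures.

m − M = 5 log₁₀(d/10 pc) + A  ⇒  10.12 − (11.25) − 1.64 = 5 log₁₀(d/10)
-2.770 = 5 log₁₀(d/10)
log₁₀ d = (m − M − A)/5 + 1 = 0.4460
d = 10^0.4460 = 2.793 pc
= 9.104 ly

d ≈ 9.10 ly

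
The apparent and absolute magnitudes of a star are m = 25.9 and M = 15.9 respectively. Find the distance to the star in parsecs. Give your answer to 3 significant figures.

d ≈ 1000 pc

μ = m − M = 10.000
m − M = 5 log₁₀ d − 5
log₁₀ d = (m − M)/5 + 1 = 3.0000
d = 10^3.0000 = 1000 pc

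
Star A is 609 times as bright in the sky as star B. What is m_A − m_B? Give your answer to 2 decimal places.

m_A − m_B ≈ -6.96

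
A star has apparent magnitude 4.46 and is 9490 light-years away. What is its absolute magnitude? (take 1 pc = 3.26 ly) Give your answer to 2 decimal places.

d = 9490 ly / 3.26 = 2911 pc
5 log₁₀(d/10 pc) = 5 log₁₀(2911) − 5 = 12.320
M = m − 5 log₁₀(d/10) = 4.46 − 12.320 = -7.860

M ≈ -7.86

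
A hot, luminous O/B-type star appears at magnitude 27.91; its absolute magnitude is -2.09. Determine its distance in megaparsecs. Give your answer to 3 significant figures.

μ = m − M = 30.000
m − M = 5 log₁₀ d − 5
log₁₀ d = (m − M)/5 + 1 = 7.0000
d = 10^7.0000 = 1.000×10^7 pc
= 10.00 Mpc

d ≈ 10.0 Mpc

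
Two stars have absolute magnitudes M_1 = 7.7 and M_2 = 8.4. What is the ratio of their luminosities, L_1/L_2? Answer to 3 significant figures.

L_1/L_2 ≈ 1.91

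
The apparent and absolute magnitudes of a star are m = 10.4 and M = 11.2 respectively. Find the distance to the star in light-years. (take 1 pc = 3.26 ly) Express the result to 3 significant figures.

d ≈ 22.6 ly

Distance modulus: m − M = 10.4 − (11.2) = -0.800
m − M = 5 log₁₀ d − 5
log₁₀ d = (m − M)/5 + 1 = 0.8400
d = 10^0.8400 = 6.918 pc
= 22.55 ly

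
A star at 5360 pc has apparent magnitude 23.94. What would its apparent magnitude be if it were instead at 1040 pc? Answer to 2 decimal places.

m ≈ 20.38

Flux ∝ 1/d², so Δm = 5 log₁₀(d₂/d₁) = 5 log₁₀(1040/5360) = -3.561
m₂ = m₁ + Δm = 23.94 + (-3.561) = 20.379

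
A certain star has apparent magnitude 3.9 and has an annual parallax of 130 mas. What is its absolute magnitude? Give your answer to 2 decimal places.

p = 130 mas = 0.130″ → d = 1/p = 7.692 pc
5 log₁₀(d/10 pc) = 5 log₁₀(7.692) − 5 = -0.570
M = m − 5 log₁₀(d/10) = 3.9 + 0.570 = 4.470

M ≈ 4.47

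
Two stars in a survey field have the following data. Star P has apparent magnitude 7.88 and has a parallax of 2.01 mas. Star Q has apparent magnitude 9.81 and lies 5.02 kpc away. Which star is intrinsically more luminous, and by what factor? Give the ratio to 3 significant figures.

Star Q is more luminous, by a factor of 17.2.

Star P: p = 2.01 mas = 2.01×10^-3″ → d = 1/p = 497.5 pc
Star P: M = m − 5 log₁₀ d + 5 = 7.88 − 5·2.6968 + 5 = -0.604
Star Q: d = 5.02 kpc = 5020 pc
Star Q: M = m − 5 log₁₀ d + 5 = 9.81 − 5·3.7007 + 5 = -3.694
ΔM = M_P − M_Q = -0.604 − (-3.694) = 3.089; smaller M is more luminous → Star Q.
L ratio = 10^(0.4 |ΔM|) = 10^1.236 = 17.21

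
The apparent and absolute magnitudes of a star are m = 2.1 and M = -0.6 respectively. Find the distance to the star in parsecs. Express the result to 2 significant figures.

Distance modulus: m − M = 2.1 − (-0.6) = 2.700
m − M = 5 log₁₀ d − 5
log₁₀ d = (m − M)/5 + 1 = 1.5400
d = 10^1.5400 = 34.67 pc

d ≈ 35 pc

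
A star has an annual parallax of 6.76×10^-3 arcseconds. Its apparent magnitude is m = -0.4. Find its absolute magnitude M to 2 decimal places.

M ≈ -6.25

d = 1/p = 1/6.76×10^-3″ = 147.9 pc
5 log₁₀(d/10 pc) = 5 log₁₀(147.9) − 5 = 5.850
M = m − 5 log₁₀(d/10) = -0.4 − 5.850 = -6.250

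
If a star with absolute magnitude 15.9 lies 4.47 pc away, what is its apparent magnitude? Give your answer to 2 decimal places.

m = M + 5 log₁₀ d − 5 = 15.9 + 5·0.6503 − 5 = 14.152

m ≈ 14.15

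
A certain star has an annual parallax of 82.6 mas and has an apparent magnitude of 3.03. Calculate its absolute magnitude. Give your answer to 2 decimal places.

p = 82.6 mas = 0.0826″ → d = 1/p = 12.11 pc
5 log₁₀(d/10 pc) = 5 log₁₀(12.11) − 5 = 0.415
M = m − 5 log₁₀(d/10) = 3.03 − 0.415 = 2.615

M ≈ 2.61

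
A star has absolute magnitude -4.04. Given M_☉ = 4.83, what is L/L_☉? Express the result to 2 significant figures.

L/L_☉ ≈ 3500

M − M_☉ = -4.04 − 4.83 = -8.870
L/L_☉ = 10^(−0.4 (M − M_☉)) = 10^3.548 = 3532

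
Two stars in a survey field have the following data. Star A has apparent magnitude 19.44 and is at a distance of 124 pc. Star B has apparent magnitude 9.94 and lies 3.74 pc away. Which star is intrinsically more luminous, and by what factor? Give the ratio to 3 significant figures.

Star B is more luminous, by a factor of 5.74.

Star A: M = m − 5 log₁₀ d + 5 = 19.44 − 5·2.0934 + 5 = 13.973
Star B: M = m − 5 log₁₀ d + 5 = 9.94 − 5·0.5729 + 5 = 12.076
ΔM = M_A − M_B = 13.973 − (12.076) = 1.897; smaller M is more luminous → Star B.
L ratio = 10^(0.4 |ΔM|) = 10^0.759 = 5.740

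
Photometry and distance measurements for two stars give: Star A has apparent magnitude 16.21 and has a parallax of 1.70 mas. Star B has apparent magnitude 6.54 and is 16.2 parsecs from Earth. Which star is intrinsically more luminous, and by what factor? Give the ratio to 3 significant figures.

Star A: p = 1.70 mas = 1.70×10^-3″ → d = 1/p = 588.2 pc
Star A: M = m − 5 log₁₀ d + 5 = 16.21 − 5·2.7696 + 5 = 7.362
Star B: M = m − 5 log₁₀ d + 5 = 6.54 − 5·1.2095 + 5 = 5.492
ΔM = M_A − M_B = 7.362 − (5.492) = 1.870; smaller M is more luminous → Star B.
L ratio = 10^(0.4 |ΔM|) = 10^0.748 = 5.597

Star B is more luminous, by a factor of 5.60.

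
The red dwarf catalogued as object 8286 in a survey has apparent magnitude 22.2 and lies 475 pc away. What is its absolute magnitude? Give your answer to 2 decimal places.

5 log₁₀(d/10 pc) = 5 log₁₀(475.0) − 5 = 8.383
M = m − 5 log₁₀(d/10) = 22.2 − 8.383 = 13.817

M ≈ 13.82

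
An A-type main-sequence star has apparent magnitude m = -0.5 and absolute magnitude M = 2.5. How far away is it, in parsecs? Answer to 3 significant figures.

Distance modulus: m − M = -0.5 − (2.5) = -3.000
m − M = 5 log₁₀ d − 5
log₁₀ d = (m − M)/5 + 1 = 0.4000
d = 10^0.4000 = 2.512 pc

d ≈ 2.51 pc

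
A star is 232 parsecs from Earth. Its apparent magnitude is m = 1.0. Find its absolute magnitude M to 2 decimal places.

5 log₁₀(d/10 pc) = 5 log₁₀(232.0) − 5 = 6.827
M = m − 5 log₁₀(d/10) = 1.0 − 6.827 = -5.827

M ≈ -5.83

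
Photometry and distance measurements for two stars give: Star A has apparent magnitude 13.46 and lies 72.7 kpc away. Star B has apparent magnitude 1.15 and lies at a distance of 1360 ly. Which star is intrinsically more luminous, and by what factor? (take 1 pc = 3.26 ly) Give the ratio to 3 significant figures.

Star A: d = 72.7 kpc = 72700 pc
Star A: M = m − 5 log₁₀ d + 5 = 13.46 − 5·4.8615 + 5 = -5.848
Star B: d = 1360 ly / 3.26 = 417.2 pc
Star B: M = m − 5 log₁₀ d + 5 = 1.15 − 5·2.6203 + 5 = -6.952
ΔM = M_A − M_B = -5.848 − (-6.952) = 1.104; smaller M is more luminous → Star B.
L ratio = 10^(0.4 |ΔM|) = 10^0.442 = 2.764

Star B is more luminous, by a factor of 2.76.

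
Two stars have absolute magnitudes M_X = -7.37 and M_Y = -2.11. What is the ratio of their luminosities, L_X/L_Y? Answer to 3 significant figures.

L_X/L_Y ≈ 127

ΔM = M_X − M_Y = -5.26
L_X/L_Y = 10^(−0.4 ΔM) = 10^2.104 = 127.1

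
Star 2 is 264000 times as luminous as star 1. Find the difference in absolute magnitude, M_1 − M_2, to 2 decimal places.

Pogson: ΔM = −2.5 log₁₀(ratio) = −2.5 log₁₀(264000) = −2.5 × 5.4216 = -13.554
Star 2 is brighter so has the smaller magnitude: M_1 − M_2 is positive.

M_1 − M_2 ≈ 13.55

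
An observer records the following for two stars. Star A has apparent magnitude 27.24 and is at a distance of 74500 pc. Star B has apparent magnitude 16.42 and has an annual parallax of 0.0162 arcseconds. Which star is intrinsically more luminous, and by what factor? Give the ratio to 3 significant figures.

Star A: M = m − 5 log₁₀ d + 5 = 27.24 − 5·4.8722 + 5 = 7.879
Star B: d = 1/p = 1/0.0162″ = 61.73 pc
Star B: M = m − 5 log₁₀ d + 5 = 16.42 − 5·1.7905 + 5 = 12.468
ΔM = M_A − M_B = 7.879 − (12.468) = -4.588; smaller M is more luminous → Star A.
L ratio = 10^(0.4 |ΔM|) = 10^1.835 = 68.45

Star A is more luminous, by a factor of 68.4.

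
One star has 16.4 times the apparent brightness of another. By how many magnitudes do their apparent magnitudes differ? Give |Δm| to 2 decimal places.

|Δm| ≈ 3.04

Pogson: Δm = −2.5 log₁₀(ratio) = −2.5 log₁₀(16.4) = −2.5 × 1.2148 = -3.037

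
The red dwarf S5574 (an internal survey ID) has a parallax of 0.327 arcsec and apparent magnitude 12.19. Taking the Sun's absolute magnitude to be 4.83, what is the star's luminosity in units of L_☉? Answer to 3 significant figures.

L/L_☉ ≈ 1.06×10^-4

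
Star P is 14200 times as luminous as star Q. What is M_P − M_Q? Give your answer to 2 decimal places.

M_P − M_Q ≈ -10.38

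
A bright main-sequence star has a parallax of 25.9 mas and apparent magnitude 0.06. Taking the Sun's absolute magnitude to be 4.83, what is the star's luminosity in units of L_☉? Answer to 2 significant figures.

d = 1/p = 1000/25.9 mas = 38.61 pc
M = m − 5 log₁₀ d + 5 = 0.06 − 5·1.5867 + 5 = -2.874
M − M_☉ = -2.874 − 4.83 = -7.704
L/L_☉ = 10^(−0.4 × -7.704) = 1206

L/L_☉ ≈ 1200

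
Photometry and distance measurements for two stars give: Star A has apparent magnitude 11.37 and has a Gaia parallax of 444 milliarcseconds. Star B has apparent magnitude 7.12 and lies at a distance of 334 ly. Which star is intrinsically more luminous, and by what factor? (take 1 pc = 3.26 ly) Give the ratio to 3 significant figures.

Star A: p = 444 mas = 0.444″ → d = 1/p = 2.252 pc
Star A: M = m − 5 log₁₀ d + 5 = 11.37 − 5·0.3526 + 5 = 14.607
Star B: d = 334 ly / 3.26 = 102.5 pc
Star B: M = m − 5 log₁₀ d + 5 = 7.12 − 5·2.0105 + 5 = 2.067
ΔM = M_A − M_B = 14.607 − (2.067) = 12.540; smaller M is more luminous → Star B.
L ratio = 10^(0.4 |ΔM|) = 10^5.016 = 103700

Star B is more luminous, by a factor of 104000.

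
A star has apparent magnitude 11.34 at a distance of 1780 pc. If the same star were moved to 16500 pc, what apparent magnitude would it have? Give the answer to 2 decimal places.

Flux ∝ 1/d², so Δm = 5 log₁₀(d₂/d₁) = 5 log₁₀(16500/1780) = 4.835
m₂ = m₁ + Δm = 11.34 + (4.835) = 16.175

m ≈ 16.18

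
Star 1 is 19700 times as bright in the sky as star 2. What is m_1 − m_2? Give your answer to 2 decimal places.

m_1 − m_2 ≈ -10.74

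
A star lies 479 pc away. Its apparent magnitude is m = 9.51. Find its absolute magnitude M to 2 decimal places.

M ≈ 1.11

5 log₁₀(d/10 pc) = 5 log₁₀(479.0) − 5 = 8.402
M = m − 5 log₁₀(d/10) = 9.51 − 8.402 = 1.108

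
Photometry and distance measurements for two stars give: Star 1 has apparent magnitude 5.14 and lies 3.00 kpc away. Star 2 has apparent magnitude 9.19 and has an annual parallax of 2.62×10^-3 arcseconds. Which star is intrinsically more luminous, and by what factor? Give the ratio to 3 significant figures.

Star 1 is more luminous, by a factor of 2580.

Star 1: d = 3.00 kpc = 3000 pc
Star 1: M = m − 5 log₁₀ d + 5 = 5.14 − 5·3.4771 + 5 = -7.246
Star 2: d = 1/p = 1/2.62×10^-3″ = 381.7 pc
Star 2: M = m − 5 log₁₀ d + 5 = 9.19 − 5·2.5817 + 5 = 1.282
ΔM = M_1 − M_2 = -7.246 − (1.282) = -8.527; smaller M is more luminous → Star 1.
L ratio = 10^(0.4 |ΔM|) = 10^3.411 = 2575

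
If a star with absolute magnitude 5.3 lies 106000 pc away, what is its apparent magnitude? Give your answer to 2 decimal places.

m = M + 5 log₁₀ d − 5 = 5.3 + 5·5.0253 − 5 = 25.427

m ≈ 25.43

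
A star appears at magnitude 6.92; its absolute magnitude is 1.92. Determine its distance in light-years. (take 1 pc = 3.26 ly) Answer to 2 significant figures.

μ = m − M = 5.000
m − M = 5 log₁₀ d − 5
log₁₀ d = (m − M)/5 + 1 = 2.0000
d = 10^2.0000 = 100.0 pc
= 326.0 ly

d ≈ 330 ly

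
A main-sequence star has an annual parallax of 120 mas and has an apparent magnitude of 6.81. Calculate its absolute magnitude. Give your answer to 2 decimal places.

M ≈ 7.21

p = 120 mas = 0.120″ → d = 1/p = 8.333 pc
5 log₁₀(d/10 pc) = 5 log₁₀(8.333) − 5 = -0.396
M = m − 5 log₁₀(d/10) = 6.81 + 0.396 = 7.206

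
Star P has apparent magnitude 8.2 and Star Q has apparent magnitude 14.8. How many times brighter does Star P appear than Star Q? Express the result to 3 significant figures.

Δm = 8.2 − (14.8) = -6.6
Flux ratio = 10^(−0.4 Δm) = 10^(−0.4 × -6.6) = 10^2.640 = 436.5

437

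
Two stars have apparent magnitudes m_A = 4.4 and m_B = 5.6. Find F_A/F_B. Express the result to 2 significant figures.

F_A/F_B ≈ 3.0

Magnitude difference = -1.2
Flux ratio = 10^(−0.4 Δm) = 10^(−0.4 × -1.2) = 10^0.480 = 3.020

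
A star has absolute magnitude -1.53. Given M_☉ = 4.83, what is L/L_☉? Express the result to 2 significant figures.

M − M_☉ = -1.53 − 4.83 = -6.360
L/L_☉ = 10^(−0.4 (M − M_☉)) = 10^2.544 = 349.9

L/L_☉ ≈ 350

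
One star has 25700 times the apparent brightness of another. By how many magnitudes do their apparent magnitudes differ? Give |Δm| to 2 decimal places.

Pogson: Δm = −2.5 log₁₀(ratio) = −2.5 log₁₀(25700) = −2.5 × 4.4099 = -11.025

|Δm| ≈ 11.02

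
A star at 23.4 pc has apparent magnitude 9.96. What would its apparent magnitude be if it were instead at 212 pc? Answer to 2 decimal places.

m ≈ 14.75

Flux ∝ 1/d², so Δm = 5 log₁₀(d₂/d₁) = 5 log₁₀(212/23.4) = 4.786
m₂ = m₁ + Δm = 9.96 + (4.786) = 14.746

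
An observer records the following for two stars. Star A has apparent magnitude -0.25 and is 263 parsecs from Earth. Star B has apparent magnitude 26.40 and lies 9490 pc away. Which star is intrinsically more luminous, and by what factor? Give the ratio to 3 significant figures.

Star A is more luminous, by a factor of 3.51×10^7.

Star A: M = m − 5 log₁₀ d + 5 = -0.25 − 5·2.4200 + 5 = -7.350
Star B: M = m − 5 log₁₀ d + 5 = 26.40 − 5·3.9773 + 5 = 11.514
ΔM = M_A − M_B = -7.350 − (11.514) = -18.863; smaller M is more luminous → Star A.
L ratio = 10^(0.4 |ΔM|) = 10^7.545 = 3.511×10^7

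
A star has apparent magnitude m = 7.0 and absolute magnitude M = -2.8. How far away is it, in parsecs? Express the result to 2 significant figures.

d ≈ 910 pc

μ = m − M = 9.800
m − M = 5 log₁₀ d − 5
log₁₀ d = (m − M)/5 + 1 = 2.9600
d = 10^2.9600 = 912.0 pc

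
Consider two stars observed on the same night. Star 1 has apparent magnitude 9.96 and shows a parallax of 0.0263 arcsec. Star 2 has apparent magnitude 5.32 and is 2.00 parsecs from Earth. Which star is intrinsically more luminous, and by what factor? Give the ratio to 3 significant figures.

Star 1: d = 1/p = 1/0.0263″ = 38.02 pc
Star 1: M = m − 5 log₁₀ d + 5 = 9.96 − 5·1.5800 + 5 = 7.060
Star 2: M = m − 5 log₁₀ d + 5 = 5.32 − 5·0.3010 + 5 = 8.815
ΔM = M_1 − M_2 = 7.060 − (8.815) = -1.755; smaller M is more luminous → Star 1.
L ratio = 10^(0.4 |ΔM|) = 10^0.702 = 5.035

Star 1 is more luminous, by a factor of 5.04.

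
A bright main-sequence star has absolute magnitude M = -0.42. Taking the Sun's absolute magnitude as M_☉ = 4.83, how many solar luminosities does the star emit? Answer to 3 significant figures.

L/L_☉ ≈ 126

M − M_☉ = -0.42 − 4.83 = -5.250
L/L_☉ = 10^(−0.4 (M − M_☉)) = 10^2.100 = 125.9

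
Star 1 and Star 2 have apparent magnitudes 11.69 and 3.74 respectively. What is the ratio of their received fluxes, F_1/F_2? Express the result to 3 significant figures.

F_1/F_2 ≈ 6.61×10^-4

Δm = 11.69 − (3.74) = 7.95
Flux ratio = 10^(−0.4 Δm) = 10^(−0.4 × 7.95) = 10^-3.180 = 6.607×10^-4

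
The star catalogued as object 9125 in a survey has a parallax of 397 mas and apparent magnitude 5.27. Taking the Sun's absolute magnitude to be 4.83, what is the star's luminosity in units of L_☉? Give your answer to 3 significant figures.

d = 1/p = 1000/397 mas = 2.519 pc
M = m − 5 log₁₀ d + 5 = 5.27 − 5·0.4012 + 5 = 8.264
M − M_☉ = 8.264 − 4.83 = 3.434
L/L_☉ = 10^(−0.4 × 3.434) = 0.04231

L/L_☉ ≈ 0.0423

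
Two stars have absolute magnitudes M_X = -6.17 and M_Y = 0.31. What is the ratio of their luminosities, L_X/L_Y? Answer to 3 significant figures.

ΔM = M_X − M_Y = -6.48
L_X/L_Y = 10^(−0.4 ΔM) = 10^2.592 = 390.8

L_X/L_Y ≈ 391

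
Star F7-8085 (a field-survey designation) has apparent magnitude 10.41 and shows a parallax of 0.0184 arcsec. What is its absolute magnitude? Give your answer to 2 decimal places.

d = 1/p = 1/0.0184″ = 54.35 pc
5 log₁₀(d/10 pc) = 5 log₁₀(54.35) − 5 = 3.676
M = m − 5 log₁₀(d/10) = 10.41 − 3.676 = 6.734

M ≈ 6.73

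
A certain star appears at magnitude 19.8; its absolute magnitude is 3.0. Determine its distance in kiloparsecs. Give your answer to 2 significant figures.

d ≈ 23 kpc

Distance modulus: m − M = 19.8 − (3.0) = 16.800
m − M = 5 log₁₀ d − 5
log₁₀ d = (m − M)/5 + 1 = 4.3600
d = 10^4.3600 = 22910 pc
= 22.91 kpc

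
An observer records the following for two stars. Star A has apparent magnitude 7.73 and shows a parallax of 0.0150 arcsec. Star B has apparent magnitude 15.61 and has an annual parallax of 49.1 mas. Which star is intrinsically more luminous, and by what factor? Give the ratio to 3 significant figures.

Star A: d = 1/p = 1/0.0150″ = 66.67 pc
Star A: M = m − 5 log₁₀ d + 5 = 7.73 − 5·1.8239 + 5 = 3.610
Star B: p = 49.1 mas = 0.0491″ → d = 1/p = 20.37 pc
Star B: M = m − 5 log₁₀ d + 5 = 15.61 − 5·1.3089 + 5 = 14.065
ΔM = M_A − M_B = 3.610 − (14.065) = -10.455; smaller M is more luminous → Star A.
L ratio = 10^(0.4 |ΔM|) = 10^4.182 = 15200

Star A is more luminous, by a factor of 15200.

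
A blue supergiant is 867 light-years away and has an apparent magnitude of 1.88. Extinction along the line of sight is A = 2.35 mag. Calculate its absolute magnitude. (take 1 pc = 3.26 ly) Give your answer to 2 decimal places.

M ≈ -7.59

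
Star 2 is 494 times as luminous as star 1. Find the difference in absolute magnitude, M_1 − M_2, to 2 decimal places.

M_1 − M_2 ≈ 6.73

Pogson: ΔM = −2.5 log₁₀(ratio) = −2.5 log₁₀(494) = −2.5 × 2.6937 = -6.734
Star 2 is brighter so has the smaller magnitude: M_1 − M_2 is positive.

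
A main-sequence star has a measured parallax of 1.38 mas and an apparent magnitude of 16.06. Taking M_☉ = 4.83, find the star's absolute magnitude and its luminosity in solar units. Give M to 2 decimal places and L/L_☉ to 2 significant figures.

d = 1/p = 1000/1.38 mas = 724.6 pc
M = m − 5 log₁₀ d + 5 = 16.06 − 5·2.8601 + 5 = 6.759
M − M_☉ = 6.759 − 4.83 = 1.929
L/L_☉ = 10^(−0.4 × 1.929) = 0.1691

M ≈ 6.76; L/L_☉ ≈ 0.17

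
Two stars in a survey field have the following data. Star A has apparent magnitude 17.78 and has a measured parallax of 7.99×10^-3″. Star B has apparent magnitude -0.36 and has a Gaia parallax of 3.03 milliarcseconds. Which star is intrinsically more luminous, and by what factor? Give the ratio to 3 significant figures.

Star B is more luminous, by a factor of 1.25×10^8.

Star A: d = 1/p = 1/7.99×10^-3″ = 125.2 pc
Star A: M = m − 5 log₁₀ d + 5 = 17.78 − 5·2.0975 + 5 = 12.293
Star B: p = 3.03 mas = 3.03×10^-3″ → d = 1/p = 330.0 pc
Star B: M = m − 5 log₁₀ d + 5 = -0.36 − 5·2.5186 + 5 = -7.953
ΔM = M_A − M_B = 12.293 − (-7.953) = 20.246; smaller M is more luminous → Star B.
L ratio = 10^(0.4 |ΔM|) = 10^8.098 = 1.254×10^8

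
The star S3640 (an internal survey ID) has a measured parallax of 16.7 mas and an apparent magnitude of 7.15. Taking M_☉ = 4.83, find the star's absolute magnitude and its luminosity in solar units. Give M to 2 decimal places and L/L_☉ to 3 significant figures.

M ≈ 3.26; L/L_☉ ≈ 4.23

d = 1/p = 1000/16.7 mas = 59.88 pc
M = m − 5 log₁₀ d + 5 = 7.15 − 5·1.7773 + 5 = 3.264
M − M_☉ = 3.264 − 4.83 = -1.566
L/L_☉ = 10^(−0.4 × -1.566) = 4.232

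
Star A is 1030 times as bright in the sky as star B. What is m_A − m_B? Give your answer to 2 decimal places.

m_A − m_B ≈ -7.53

Pogson: Δm = −2.5 log₁₀(ratio) = −2.5 log₁₀(1030) = −2.5 × 3.0128 = -7.532
Star A is brighter, so it has the smaller magnitude: the difference is negative.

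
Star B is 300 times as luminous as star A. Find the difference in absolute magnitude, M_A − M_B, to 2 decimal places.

Pogson: ΔM = −2.5 log₁₀(ratio) = −2.5 log₁₀(300) = −2.5 × 2.4771 = -6.193
Star B is brighter so has the smaller magnitude: M_A − M_B is positive.

M_A − M_B ≈ 6.19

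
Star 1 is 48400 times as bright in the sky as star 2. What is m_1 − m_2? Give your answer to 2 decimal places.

m_1 − m_2 ≈ -11.71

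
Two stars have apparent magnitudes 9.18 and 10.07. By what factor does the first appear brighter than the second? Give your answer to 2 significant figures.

Magnitude difference = -0.89
Flux ratio = 10^(−0.4 Δm) = 10^(−0.4 × -0.89) = 10^0.356 = 2.270

2.3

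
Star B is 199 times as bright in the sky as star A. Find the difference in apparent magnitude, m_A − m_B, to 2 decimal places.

m_A − m_B ≈ 5.75

Pogson: Δm = −2.5 log₁₀(ratio) = −2.5 log₁₀(199) = −2.5 × 2.2989 = -5.747
Star B is brighter so has the smaller magnitude: m_A − m_B is positive.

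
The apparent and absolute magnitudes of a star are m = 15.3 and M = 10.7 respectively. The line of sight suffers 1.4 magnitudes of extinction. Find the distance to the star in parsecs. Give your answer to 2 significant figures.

m − M = 5 log₁₀(d/10 pc) + A  ⇒  15.3 − (10.7) − 1.4 = 5 log₁₀(d/10)
3.200 = 5 log₁₀(d/10)
log₁₀ d = (m − M − A)/5 + 1 = 1.6400
d = 10^1.6400 = 43.65 pc

d ≈ 44 pc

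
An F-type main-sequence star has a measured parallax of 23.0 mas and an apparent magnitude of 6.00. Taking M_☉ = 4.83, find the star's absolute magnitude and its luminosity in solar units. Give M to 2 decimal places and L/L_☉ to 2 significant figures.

d = 1/p = 1000/23.0 mas = 43.48 pc
M = m − 5 log₁₀ d + 5 = 6.00 − 5·1.6383 + 5 = 2.809
M − M_☉ = 2.809 − 4.83 = -2.021
L/L_☉ = 10^(−0.4 × -2.021) = 6.435

M ≈ 2.81; L/L_☉ ≈ 6.4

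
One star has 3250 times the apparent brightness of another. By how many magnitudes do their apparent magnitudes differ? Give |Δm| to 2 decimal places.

|Δm| ≈ 8.78

Pogson: Δm = −2.5 log₁₀(ratio) = −2.5 log₁₀(3250) = −2.5 × 3.5119 = -8.780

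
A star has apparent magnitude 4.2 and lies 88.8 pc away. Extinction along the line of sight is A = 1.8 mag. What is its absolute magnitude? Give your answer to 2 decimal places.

M ≈ -2.34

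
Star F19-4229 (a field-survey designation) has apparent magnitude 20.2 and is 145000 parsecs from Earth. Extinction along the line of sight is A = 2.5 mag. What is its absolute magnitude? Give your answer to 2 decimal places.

M ≈ -3.11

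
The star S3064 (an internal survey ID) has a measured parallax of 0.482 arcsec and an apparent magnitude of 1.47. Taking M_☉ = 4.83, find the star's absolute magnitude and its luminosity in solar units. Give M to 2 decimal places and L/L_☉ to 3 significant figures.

M ≈ 4.89; L/L_☉ ≈ 0.950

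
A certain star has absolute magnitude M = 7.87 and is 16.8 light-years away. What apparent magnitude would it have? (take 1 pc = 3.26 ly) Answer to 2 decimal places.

d = 16.8 ly / 3.26 = 5.153 pc
m = M + 5 log₁₀ d − 5 = 7.87 + 5·0.7121 − 5 = 6.430

m ≈ 6.43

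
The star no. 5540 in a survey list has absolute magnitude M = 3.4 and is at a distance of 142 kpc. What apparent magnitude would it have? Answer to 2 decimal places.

m ≈ 24.16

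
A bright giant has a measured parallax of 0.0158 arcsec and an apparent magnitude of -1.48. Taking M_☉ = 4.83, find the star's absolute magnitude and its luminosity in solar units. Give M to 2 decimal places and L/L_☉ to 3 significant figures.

d = 1/p = 1/0.0158″ = 63.29 pc
M = m − 5 log₁₀ d + 5 = -1.48 − 5·1.8013 + 5 = -5.487
M − M_☉ = -5.487 − 4.83 = -10.317
L/L_☉ = 10^(−0.4 × -10.317) = 13390

M ≈ -5.49; L/L_☉ ≈ 13400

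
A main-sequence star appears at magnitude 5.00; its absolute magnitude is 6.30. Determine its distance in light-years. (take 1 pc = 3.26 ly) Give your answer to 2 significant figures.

d ≈ 18 ly

Distance modulus: m − M = 5.00 − (6.30) = -1.300
m − M = 5 log₁₀ d − 5
log₁₀ d = (m − M)/5 + 1 = 0.7400
d = 10^0.7400 = 5.495 pc
= 17.92 ly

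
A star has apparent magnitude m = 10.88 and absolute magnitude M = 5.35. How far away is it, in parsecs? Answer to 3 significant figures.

d ≈ 128 pc

Distance modulus: m − M = 10.88 − (5.35) = 5.530
m − M = 5 log₁₀ d − 5
log₁₀ d = (m − M)/5 + 1 = 2.1060
d = 10^2.1060 = 127.6 pc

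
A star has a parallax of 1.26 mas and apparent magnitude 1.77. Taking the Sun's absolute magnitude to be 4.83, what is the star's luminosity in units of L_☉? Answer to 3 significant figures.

L/L_☉ ≈ 106000

d = 1/p = 1000/1.26 mas = 793.7 pc
M = m − 5 log₁₀ d + 5 = 1.77 − 5·2.8996 + 5 = -7.728
M − M_☉ = -7.728 − 4.83 = -12.558
L/L_☉ = 10^(−0.4 × -12.558) = 105500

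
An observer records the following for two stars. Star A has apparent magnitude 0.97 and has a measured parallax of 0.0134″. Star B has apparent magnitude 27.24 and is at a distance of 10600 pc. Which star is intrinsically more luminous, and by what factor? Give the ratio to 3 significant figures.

Star A is more luminous, by a factor of 1.60×10^6.

Star A: d = 1/p = 1/0.0134″ = 74.63 pc
Star A: M = m − 5 log₁₀ d + 5 = 0.97 − 5·1.8729 + 5 = -3.394
Star B: M = m − 5 log₁₀ d + 5 = 27.24 − 5·4.0253 + 5 = 12.113
ΔM = M_A − M_B = -3.394 − (12.113) = -15.508; smaller M is more luminous → Star A.
L ratio = 10^(0.4 |ΔM|) = 10^6.203 = 1.597×10^6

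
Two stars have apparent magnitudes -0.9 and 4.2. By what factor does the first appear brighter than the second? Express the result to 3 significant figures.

Δm = -0.9 − (4.2) = -5.1
Flux ratio = 10^(−0.4 Δm) = 10^(−0.4 × -5.1) = 10^2.040 = 109.6

110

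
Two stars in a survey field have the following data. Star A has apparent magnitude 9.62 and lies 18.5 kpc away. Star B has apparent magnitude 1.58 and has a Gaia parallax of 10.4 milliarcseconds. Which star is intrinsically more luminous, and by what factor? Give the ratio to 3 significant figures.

Star A is more luminous, by a factor of 22.5.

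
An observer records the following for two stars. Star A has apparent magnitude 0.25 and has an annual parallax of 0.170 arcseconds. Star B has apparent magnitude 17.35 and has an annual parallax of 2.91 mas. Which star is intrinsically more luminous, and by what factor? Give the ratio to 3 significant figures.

Star A: d = 1/p = 1/0.170″ = 5.882 pc
Star A: M = m − 5 log₁₀ d + 5 = 0.25 − 5·0.7696 + 5 = 1.402
Star B: p = 2.91 mas = 2.91×10^-3″ → d = 1/p = 343.6 pc
Star B: M = m − 5 log₁₀ d + 5 = 17.35 − 5·2.5361 + 5 = 9.669
ΔM = M_A − M_B = 1.402 − (9.669) = -8.267; smaller M is more luminous → Star A.
L ratio = 10^(0.4 |ΔM|) = 10^3.307 = 2027

Star A is more luminous, by a factor of 2030.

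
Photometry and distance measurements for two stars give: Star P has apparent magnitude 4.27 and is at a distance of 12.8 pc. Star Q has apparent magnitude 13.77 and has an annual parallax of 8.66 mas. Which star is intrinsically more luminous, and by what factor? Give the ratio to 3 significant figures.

Star P: M = m − 5 log₁₀ d + 5 = 4.27 − 5·1.1072 + 5 = 3.734
Star Q: p = 8.66 mas = 8.66×10^-3″ → d = 1/p = 115.5 pc
Star Q: M = m − 5 log₁₀ d + 5 = 13.77 − 5·2.0625 + 5 = 8.458
ΔM = M_P − M_Q = 3.734 − (8.458) = -4.724; smaller M is more luminous → Star P.
L ratio = 10^(0.4 |ΔM|) = 10^1.889 = 77.53

Star P is more luminous, by a factor of 77.5.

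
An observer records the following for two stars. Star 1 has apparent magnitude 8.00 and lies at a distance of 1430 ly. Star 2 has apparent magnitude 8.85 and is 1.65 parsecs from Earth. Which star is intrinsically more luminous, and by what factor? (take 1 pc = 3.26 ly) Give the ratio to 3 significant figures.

Star 1: d = 1430 ly / 3.26 = 438.7 pc
Star 1: M = m − 5 log₁₀ d + 5 = 8.00 − 5·2.6421 + 5 = -0.211
Star 2: M = m − 5 log₁₀ d + 5 = 8.85 − 5·0.2175 + 5 = 12.763
ΔM = M_1 − M_2 = -0.211 − (12.763) = -12.973; smaller M is more luminous → Star 1.
L ratio = 10^(0.4 |ΔM|) = 10^5.189 = 154600

Star 1 is more luminous, by a factor of 155000.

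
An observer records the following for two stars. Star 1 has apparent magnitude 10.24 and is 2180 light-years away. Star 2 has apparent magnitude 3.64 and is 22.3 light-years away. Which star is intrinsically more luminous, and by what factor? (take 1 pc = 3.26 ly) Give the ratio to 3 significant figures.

Star 1 is more luminous, by a factor of 21.9.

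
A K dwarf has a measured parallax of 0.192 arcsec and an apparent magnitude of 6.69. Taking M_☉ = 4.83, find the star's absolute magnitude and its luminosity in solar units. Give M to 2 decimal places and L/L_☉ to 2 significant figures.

d = 1/p = 1/0.192″ = 5.208 pc
M = m − 5 log₁₀ d + 5 = 6.69 − 5·0.7167 + 5 = 8.107
M − M_☉ = 8.107 − 4.83 = 3.277
L/L_☉ = 10^(−0.4 × 3.277) = 0.04891

M ≈ 8.11; L/L_☉ ≈ 0.049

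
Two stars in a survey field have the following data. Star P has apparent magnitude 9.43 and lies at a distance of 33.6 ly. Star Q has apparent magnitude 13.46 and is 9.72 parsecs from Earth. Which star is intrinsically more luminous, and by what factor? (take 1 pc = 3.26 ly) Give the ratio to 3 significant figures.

Star P is more luminous, by a factor of 46.0.

Star P: d = 33.6 ly / 3.26 = 10.31 pc
Star P: M = m − 5 log₁₀ d + 5 = 9.43 − 5·1.0131 + 5 = 9.364
Star Q: M = m − 5 log₁₀ d + 5 = 13.46 − 5·0.9877 + 5 = 13.522
ΔM = M_P − M_Q = 9.364 − (13.522) = -4.157; smaller M is more luminous → Star P.
L ratio = 10^(0.4 |ΔM|) = 10^1.663 = 46.02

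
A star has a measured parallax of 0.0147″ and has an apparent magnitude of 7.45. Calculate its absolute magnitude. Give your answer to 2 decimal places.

M ≈ 3.29

d = 1/p = 1/0.0147″ = 68.03 pc
5 log₁₀(d/10 pc) = 5 log₁₀(68.03) − 5 = 4.163
M = m − 5 log₁₀(d/10) = 7.45 − 4.163 = 3.287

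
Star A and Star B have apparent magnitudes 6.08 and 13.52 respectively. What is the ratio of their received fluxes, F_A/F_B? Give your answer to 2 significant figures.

Magnitude difference = -7.44
Flux ratio = 10^(−0.4 Δm) = 10^(−0.4 × -7.44) = 10^2.976 = 946.2

F_A/F_B ≈ 950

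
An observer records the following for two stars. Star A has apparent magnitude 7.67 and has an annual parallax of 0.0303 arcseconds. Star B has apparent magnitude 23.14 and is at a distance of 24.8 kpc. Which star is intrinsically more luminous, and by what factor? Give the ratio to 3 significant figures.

Star A is more luminous, by a factor of 2.73.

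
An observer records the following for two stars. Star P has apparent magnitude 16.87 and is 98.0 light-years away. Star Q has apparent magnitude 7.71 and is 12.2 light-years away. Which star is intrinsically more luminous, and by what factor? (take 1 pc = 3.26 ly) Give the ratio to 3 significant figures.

Star P: d = 98.0 ly / 3.26 = 30.06 pc
Star P: M = m − 5 log₁₀ d + 5 = 16.87 − 5·1.4780 + 5 = 14.480
Star Q: d = 12.2 ly / 3.26 = 3.742 pc
Star Q: M = m − 5 log₁₀ d + 5 = 7.71 − 5·0.5731 + 5 = 9.844
ΔM = M_P − M_Q = 14.480 − (9.844) = 4.636; smaller M is more luminous → Star Q.
L ratio = 10^(0.4 |ΔM|) = 10^1.854 = 71.49

Star Q is more luminous, by a factor of 71.5.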